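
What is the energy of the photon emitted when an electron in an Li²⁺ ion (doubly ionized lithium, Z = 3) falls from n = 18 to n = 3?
13.22776 eV

The energy levels are E_n = -13.6057 Z² eV / n².

Energy at n = 18: E_18 = -13.6057 × 3² / 18² = -0.37793611 eV
Energy at n = 3: E_3 = -13.6057 × 3² / 3² = -13.60570000 eV

For emission (electron falling to lower state), the photon energy is:
E_photon = E_18 - E_3 = |-0.37793611 - (-13.60570000)|
E_photon = 13.22776 eV

This energy is carried away by the emitted photon.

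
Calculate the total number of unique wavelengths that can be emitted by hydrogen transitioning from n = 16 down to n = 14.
3

The electron can occupy levels n = 14, 15, ..., 16 during de-excitation — that is m = 16 - 14 + 1 = 3 distinct levels.

The number of distinct spectral lines equals the number of ways to choose 2 of these m levels (each pair gives one possible emission transition):

Number of lines = m(m-1)/2 = 3×2/2 = 3

These correspond to all possible transitions between the 3 levels:
16 → 15, 16 → 14, 15 → 14

Each transition produces a photon with a unique energy (and thus wavelength). This count does not depend on Z.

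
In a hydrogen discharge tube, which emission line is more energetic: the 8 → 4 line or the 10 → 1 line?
10 → 1

Calculate the energy for each transition:

Transition 8 → 4:
ΔE₁ = |E_4 - E_8| = |-13.6057/4² - (-13.6057/8²)|
ΔE₁ = |-0.850356250000 - (-0.212589062500)| = 0.637767188 eV

Transition 10 → 1:
ΔE₂ = |E_1 - E_10| = |-13.6057/1² - (-13.6057/10²)|
ΔE₂ = |-13.605700000000 - (-0.136057000000)| = 13.469643000 eV

Since 13.469643000 eV > 0.637767188 eV, the transition 10 → 1 emits the more energetic photon.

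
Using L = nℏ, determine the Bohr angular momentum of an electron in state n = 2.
2.109e-34 J·s (or 2ℏ)

In the Bohr model, angular momentum is quantized:
L = nℏ

where ℏ = h/(2π) = 1.05457e-34 J·s

For n = 2:
L = 2 × 1.05457e-34 J·s
L = 2.109e-34 J·s

This can also be written as L = 2ℏ.
The angular momentum is an integer multiple of the reduced Planck constant.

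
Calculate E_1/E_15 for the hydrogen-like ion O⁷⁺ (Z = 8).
225.00

Using E_n = -13.6057 Z² / n² eV with Z = 8:

E_1 = -13.6057 × 8² / 1² = -870.7648 / 1 = -870.76480000 eV
E_15 = -13.6057 × 8² / 15² = -870.7648 / 225 = -3.87006578 eV

The ratio is:
E_1/E_15 = (-870.76480000) / (-3.87006578)
E_1/E_15 = (-870.7648/1) / (-870.7648/225)
E_1/E_15 = 225/1
E_1/E_15 = 225.00
(Note: the Z² factors cancel in the ratio.)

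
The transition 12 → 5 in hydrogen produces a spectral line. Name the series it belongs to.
Pfund series

The spectral series in hydrogen are named based on the final (lower) energy level:
- Lyman series: n_final = 1 (ultraviolet)
- Balmer series: n_final = 2 (visible/near-UV)
- Paschen series: n_final = 3 (infrared)
- Brackett series: n_final = 4 (infrared)
- Pfund series: n_final = 5 (far infrared)

Since this transition ends at n = 5, it belongs to the Pfund series.

For reference, this 12 → 5 line has photon energy
ΔE = 13.6057 eV × (1/5² - 1/12²) = 0.44974397222 eV,
corresponding to wavelength λ = hc/ΔE = 1239.84 eV·nm / 0.44974397222 eV = 2756.76847 nm in the far infrared region.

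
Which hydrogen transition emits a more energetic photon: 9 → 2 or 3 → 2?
9 → 2

Calculate the energy for each transition:

Transition 9 → 2:
ΔE₁ = |E_2 - E_9| = |-13.6057/2² - (-13.6057/9²)|
ΔE₁ = |-3.40142500 - (-0.16797160)| = 3.23345 eV

Transition 3 → 2:
ΔE₂ = |E_2 - E_3| = |-13.6057/2² - (-13.6057/3²)|
ΔE₂ = |-3.40142500 - (-1.51174444)| = 1.88968 eV

Since 3.23345 eV > 1.88968 eV, the transition 9 → 2 emits the more energetic photon.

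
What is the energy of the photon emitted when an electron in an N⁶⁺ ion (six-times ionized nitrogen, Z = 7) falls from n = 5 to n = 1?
640.01 eV

The energy levels are E_n = -13.6057 Z² eV / n².

Energy at n = 5: E_5 = -13.6057 × 7² / 5² = -26.66717 eV
Energy at n = 1: E_1 = -13.6057 × 7² / 1² = -666.67930 eV

For emission (electron falling to lower state), the photon energy is:
E_photon = E_5 - E_1 = |-26.66717 - (-666.67930)|
E_photon = 640.01 eV

This energy is carried away by the emitted photon.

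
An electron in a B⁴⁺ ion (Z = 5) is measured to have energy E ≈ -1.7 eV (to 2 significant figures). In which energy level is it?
n = 14

The exact energy levels follow E_n = -13.6057 Z² / n² eV with Z = 5.

The measured value (-1.7 eV) is reported to only 2 significant figures, so we must test candidate n values and see which one matches to that precision.

Candidate energies:
  n = 12:  E = -13.6057 × 5² / 12² = -2.36210 eV
  n = 13:  E = -13.6057 × 5² / 13² = -2.01268 eV
  n = 14:  E = -13.6057 × 5² / 14² = -1.73542 eV  ← matches
  n = 15:  E = -13.6057 × 5² / 15² = -1.51174 eV
  n = 16:  E = -13.6057 × 5² / 16² = -1.32868 eV

Checking against the measurement of -1.7 eV (2 sig figs), only n = 14 agrees:
E_14 = -1.73542 eV, which rounds to -1.7 eV ✓

Therefore n = 14.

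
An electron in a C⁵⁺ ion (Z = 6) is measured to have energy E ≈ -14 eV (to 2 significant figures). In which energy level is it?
n = 6

The exact energy levels follow E_n = -13.6057 Z² / n² eV with Z = 6.

The measured value (-14 eV) is reported to only 2 significant figures, so we must test candidate n values and see which one matches to that precision.

Candidate energies:
  n = 4:  E = -13.6057 × 6² / 4² = -30.61283 eV
  n = 5:  E = -13.6057 × 6² / 5² = -19.59221 eV
  n = 6:  E = -13.6057 × 6² / 6² = -13.60570 eV  ← matches
  n = 7:  E = -13.6057 × 6² / 7² = -9.99602 eV
  n = 8:  E = -13.6057 × 6² / 8² = -7.65321 eV

Checking against the measurement of -14 eV (2 sig figs), only n = 6 agrees:
E_6 = -13.60570 eV, which rounds to -14 eV ✓

Therefore n = 6.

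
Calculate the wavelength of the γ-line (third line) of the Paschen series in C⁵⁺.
30.375504 nm

The lines of a series are numbered from the longest wavelength (smallest ΔE) outward; the third line is the transition from n = n_f + 3 to n_f.
The Paschen series has all transitions ending at n_f = 3.

For C⁵⁺ (Z = 6), the third line (γ-line) is the jump from n = 6 to n = 3:
E_6 = -13.6057 × 6² / 6² = -13.60570000 eV
E_3 = -13.6057 × 6² / 3² = -54.42280000 eV
ΔE = E_6 - E_3 = 40.81710000 eV

λ = hc/E = 1239.84 eV·nm / 40.81710000 eV
λ = 30.375504 nm

This is the γ-line of the Paschen series in C⁵⁺.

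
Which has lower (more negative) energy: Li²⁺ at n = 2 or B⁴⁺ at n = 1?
B⁴⁺ at n = 1 (E = -340.143 eV)

Using E_n = -13.6057 Z² / n² eV:

Li²⁺ (Z = 3) at n = 2:
E = -13.6057 × 3² / 2² = -13.6057 × 9 / 4 = -30.612825 eV

B⁴⁺ (Z = 5) at n = 1:
E = -13.6057 × 5² / 1² = -13.6057 × 25 / 1 = -340.142500 eV

Since -340.142500 eV < -30.612825 eV,
B⁴⁺ at n = 1 is more tightly bound (requires more energy to ionize).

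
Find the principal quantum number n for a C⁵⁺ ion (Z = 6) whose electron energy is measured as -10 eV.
n = 7

The exact energy levels follow E_n = -13.6057 Z² / n² eV with Z = 6.

The measured value (-10 eV) is reported to only 2 significant figures, so we must test candidate n values and see which one matches to that precision.

Candidate energies:
  n = 5:  E = -13.6057 × 6² / 5² = -19.59221 eV
  n = 6:  E = -13.6057 × 6² / 6² = -13.60570 eV
  n = 7:  E = -13.6057 × 6² / 7² = -9.99602 eV  ← matches
  n = 8:  E = -13.6057 × 6² / 8² = -7.65321 eV
  n = 9:  E = -13.6057 × 6² / 9² = -6.04698 eV

Checking against the measurement of -10 eV (2 sig figs), only n = 7 agrees:
E_7 = -9.99602 eV, which rounds to -10 eV ✓

Therefore n = 7.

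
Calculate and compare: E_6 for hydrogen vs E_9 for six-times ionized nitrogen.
N⁶⁺ at n = 9 (E = -8.231 eV)

Using E_n = -13.6057 Z² / n² eV:

H (Z = 1) at n = 6:
E = -13.6057 × 1² / 6² = -13.6057 × 1 / 36 = -0.377936 eV

N⁶⁺ (Z = 7) at n = 9:
E = -13.6057 × 7² / 9² = -13.6057 × 49 / 81 = -8.230609 eV

Since -8.230609 eV < -0.377936 eV,
N⁶⁺ at n = 9 is more tightly bound (requires more energy to ionize).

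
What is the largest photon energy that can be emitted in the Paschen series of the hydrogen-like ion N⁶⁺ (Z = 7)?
74.07548 eV

The series limit corresponds to the transition from n = ∞ to n = 3.
This is the highest energy (shortest wavelength) transition in the Paschen series.

E_∞ = 0 eV
E_3 = -13.6057 × 7² / 3² = -74.07548 eV

Energy at series limit:
ΔE = E_∞ - E_3 = 0 - (-74.07548) = 74.07548 eV

This energy equals the ionization energy from the n = 3 state of N⁶⁺.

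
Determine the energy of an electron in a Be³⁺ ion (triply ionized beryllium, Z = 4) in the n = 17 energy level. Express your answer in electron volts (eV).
-0.753 eV

The energy levels of a hydrogen-like atom are given by:
E_n = -13.6057 Z² / n² eV  (with Z = 4 for Be³⁺)

For n = 17:
E_17 = -13.6057 × 4² / 17²
E_17 = -13.6057 × 16 / 289
E_17 = -0.753 eV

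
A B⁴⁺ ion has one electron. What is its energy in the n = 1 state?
-340.142500 eV

For hydrogen-like ions, the energy levels scale with Z²:
E_n = -13.6057 Z² / n² eV

For B⁴⁺ (Z = 5) at n = 1:
E_1 = -13.6057 × 5² / 1²
E_1 = -13.6057 × 25 / 1
E_1 = -340.1425 / 1
E_1 = -340.142500 eV

The energy is 25 times more negative than hydrogen at the same n due to the stronger nuclear charge.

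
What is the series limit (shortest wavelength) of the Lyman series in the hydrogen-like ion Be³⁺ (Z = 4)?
5.695407 nm

The series limit corresponds to the transition from n = ∞ to n = 1.
This is the highest energy (shortest wavelength) transition in the Lyman series.

E_∞ = 0 eV
E_1 = -13.6057 × 4² / 1² = -217.69120000 eV

Energy at series limit:
ΔE = E_∞ - E_1 = 0 - (-217.69120000) = 217.69120000 eV
λ = hc/E = 1239.84 eV·nm / 217.69120000 eV = 5.695407 nm

This energy equals the ionization energy from the n = 1 state of Be³⁺.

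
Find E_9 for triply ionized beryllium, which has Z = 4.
-2.6875 eV

For hydrogen-like ions, the energy levels scale with Z²:
E_n = -13.6057 Z² / n² eV

For Be³⁺ (Z = 4) at n = 9:
E_9 = -13.6057 × 4² / 9²
E_9 = -13.6057 × 16 / 81
E_9 = -217.6912 / 81
E_9 = -2.6875 eV

The energy is 16 times more negative than hydrogen at the same n due to the stronger nuclear charge.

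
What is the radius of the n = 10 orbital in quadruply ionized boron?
1.05835 nm (or 10.58354 Å)

The Bohr radius formula is:
r_n = n² a₀ / Z

where a₀ = 0.05291772 nm is the Bohr radius.

For B⁴⁺ (Z = 5) at n = 10:
r_10 = 10² × 0.05291772 nm / 5
r_10 = 100 × 0.05291772 nm / 5
r_10 = 5.291772 nm / 5
r_10 = 1.05835 nm

The electron orbits at approximately 1.05835 nm from the nucleus.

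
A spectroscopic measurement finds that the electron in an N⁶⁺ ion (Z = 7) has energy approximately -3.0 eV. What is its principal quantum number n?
n = 15

The exact energy levels follow E_n = -13.6057 Z² / n² eV with Z = 7.

The measured value (-3.0 eV) is reported to only 2 significant figures, so we must test candidate n values and see which one matches to that precision.

Candidate energies:
  n = 13:  E = -13.6057 × 7² / 13² = -3.94485 eV
  n = 14:  E = -13.6057 × 7² / 14² = -3.40143 eV
  n = 15:  E = -13.6057 × 7² / 15² = -2.96302 eV  ← matches
  n = 16:  E = -13.6057 × 7² / 16² = -2.60422 eV
  n = 17:  E = -13.6057 × 7² / 17² = -2.30685 eV

Checking against the measurement of -3.0 eV (2 sig figs), only n = 15 agrees:
E_15 = -2.96302 eV, which rounds to -3.0 eV ✓

Therefore n = 15.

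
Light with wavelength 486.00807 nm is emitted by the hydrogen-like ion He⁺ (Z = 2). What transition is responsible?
n = 8 → n = 4

First, find the photon energy from the wavelength (hc = 1239.84 eV·nm):
E = hc/λ = 1239.84 eV·nm / 486.00807 nm = 2.5510688 eV

The energy levels of He⁺ satisfy E_n = -13.6057 × 2² / n² eV, so an emission n_i → n_f releases
ΔE = 13.6057 × 2² × (1/n_f² − 1/n_i²) eV.

Setting ΔE equal to the photon energy:
1/n_f² − 1/n_i² = 2.5510688 / (13.6057 × 2²) = 0.046875001

Since 1/n_i² must be positive, we need 1/n_f² > 0.046875001, i.e. n_f ≤ 4. For each allowed n_f, solve n_i = (1/n_f² − 0.046875001)^(−1/2) and check whether it is a whole number:
  n_f = 1: 1/n_i² = 1.000000000 − 0.046875001 = 0.953124999 → n_i = 1.024  (not an integer) ✗
  n_f = 2: 1/n_i² = 0.250000000 − 0.046875001 = 0.203124999 → n_i = 2.219  (not an integer) ✗
  n_f = 3: 1/n_i² = 0.111111111 − 0.046875001 = 0.064236110 → n_i = 3.946  (not an integer) ✗
  n_f = 4: 1/n_i² = 0.062500000 − 0.046875001 = 0.015624999 → n_i = 8.000  → integer, n_i = 8 ✓

Only n_f = 4 gives an integer upper level, n_i = 8.

The transition is from n = 8 to n = 4 (emission).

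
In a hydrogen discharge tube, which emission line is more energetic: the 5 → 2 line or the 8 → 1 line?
8 → 1

Calculate the energy for each transition:

Transition 5 → 2:
ΔE₁ = |E_2 - E_5| = |-13.6057/2² - (-13.6057/5²)|
ΔE₁ = |-3.40142500000 - (-0.54422800000)| = 2.85719700 eV

Transition 8 → 1:
ΔE₂ = |E_1 - E_8| = |-13.6057/1² - (-13.6057/8²)|
ΔE₂ = |-13.60570000000 - (-0.21258906250)| = 13.39311094 eV

Since 13.39311094 eV > 2.85719700 eV, the transition 8 → 1 emits the more energetic photon.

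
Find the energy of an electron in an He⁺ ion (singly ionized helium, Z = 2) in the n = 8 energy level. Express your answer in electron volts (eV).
-0.8504 eV

The energy levels of a hydrogen-like atom are given by:
E_n = -13.6057 Z² / n² eV  (with Z = 2 for He⁺)

For n = 8:
E_8 = -13.6057 × 2² / 8²
E_8 = -13.6057 × 4 / 64
E_8 = -0.8504 eV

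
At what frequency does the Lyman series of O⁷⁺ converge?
2.1055e+17 Hz

The series limit corresponds to the transition from n = ∞ to n = 1.
This is the highest energy (shortest wavelength) transition in the Lyman series.

E_∞ = 0 eV
E_1 = -13.6057 × 8² / 1² = -870.76480 eV

Energy at series limit:
ΔE = E_∞ - E_1 = 0 - (-870.76480) = 870.76480 eV
E = 870.76480 eV × (1.602177 × 10⁻¹⁹ J/eV) = 1.395119e-16 J
f = E/h = 1.395119e-16 J / (6.62607 × 10⁻³⁴ J·s) = 2.1055e+17 Hz

This energy equals the ionization energy from the n = 1 state of O⁷⁺.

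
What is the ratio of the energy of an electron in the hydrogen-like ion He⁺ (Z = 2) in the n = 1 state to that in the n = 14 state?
196.00000

Using E_n = -13.6057 Z² / n² eV with Z = 2:

E_1 = -13.6057 × 2² / 1² = -54.4228 / 1 = -54.42280000000 eV
E_14 = -13.6057 × 2² / 14² = -54.4228 / 196 = -0.27766734694 eV

The ratio is:
E_1/E_14 = (-54.42280000000) / (-0.27766734694)
E_1/E_14 = (-54.4228/1) / (-54.4228/196)
E_1/E_14 = 196/1
E_1/E_14 = 196.00000
(Note: the Z² factors cancel in the ratio.)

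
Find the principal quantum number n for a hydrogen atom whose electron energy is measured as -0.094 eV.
n = 12

The exact energy levels follow E_n = -13.6057 eV / n².

The measured value (-0.094 eV) is reported to only 2 significant figures, so we must test candidate n values and see which one matches to that precision.

Candidate energies:
  n = 10:  E = -13.6057/10² = -0.136057 eV
  n = 11:  E = -13.6057/11² = -0.112444 eV
  n = 12:  E = -13.6057/12² = -0.094484 eV  ← matches
  n = 13:  E = -13.6057/13² = -0.080507 eV
  n = 14:  E = -13.6057/14² = -0.069417 eV

Checking against the measurement of -0.094 eV (2 sig figs), only n = 12 agrees:
E_12 = -0.094484 eV, which rounds to -0.094 eV ✓

Therefore n = 12.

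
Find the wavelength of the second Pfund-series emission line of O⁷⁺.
72.675767 nm

The lines of a series are numbered from the longest wavelength (smallest ΔE) outward; the second line is the transition from n = n_f + 2 to n_f.
The Pfund series has all transitions ending at n_f = 5.

For O⁷⁺ (Z = 8), the second line (β-line) is the jump from n = 7 to n = 5:
E_7 = -13.6057 × 8² / 7² = -17.77071020 eV
E_5 = -13.6057 × 8² / 5² = -34.83059200 eV
ΔE = E_7 - E_5 = 17.05988180 eV

λ = hc/E = 1239.84 eV·nm / 17.05988180 eV
λ = 72.675767 nm

This is the β-line of the Pfund series in O⁷⁺.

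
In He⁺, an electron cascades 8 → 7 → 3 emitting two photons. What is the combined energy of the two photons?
5.20 eV

The energy levels of He⁺ are E_n = -13.6057 × 2² / n² eV.

First transition (8 → 7):
ΔE₁ = |E_7 - E_8|
ΔE₁ = |-1.11066939 - (-0.85035625)| = 0.26031 eV

Second transition (7 → 3):
ΔE₂ = |E_3 - E_7|
ΔE₂ = |-6.04697778 - (-1.11066939)| = 4.93631 eV

Total energy released:
E_total = ΔE₁ + ΔE₂ = 0.26031 + 4.93631 = 5.20 eV

Note: This equals the direct transition 8 → 3: 5.20 eV ✓
Energy is conserved regardless of the path taken.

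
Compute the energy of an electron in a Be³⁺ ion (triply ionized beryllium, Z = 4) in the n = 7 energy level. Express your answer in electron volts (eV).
-4.44 eV

The energy levels of a hydrogen-like atom are given by:
E_n = -13.6057 Z² / n² eV  (with Z = 4 for Be³⁺)

For n = 7:
E_7 = -13.6057 × 4² / 7²
E_7 = -13.6057 × 16 / 49
E_7 = -4.44 eV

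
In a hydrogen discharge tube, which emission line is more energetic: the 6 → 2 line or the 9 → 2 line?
9 → 2

Calculate the energy for each transition:

Transition 6 → 2:
ΔE₁ = |E_2 - E_6| = |-13.6057/2² - (-13.6057/6²)|
ΔE₁ = |-3.401425000 - (-0.377936111)| = 3.023489 eV

Transition 9 → 2:
ΔE₂ = |E_2 - E_9| = |-13.6057/2² - (-13.6057/9²)|
ΔE₂ = |-3.401425000 - (-0.167971605)| = 3.233453 eV

Since 3.233453 eV > 3.023489 eV, the transition 9 → 2 emits the more energetic photon.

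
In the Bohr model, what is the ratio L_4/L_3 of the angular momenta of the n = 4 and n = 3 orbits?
1.33333

In the Bohr model, L_n = nℏ, so the ratio is purely the ratio of quantum numbers:

L_4/L_3 = 4ℏ / 3ℏ = 4/3 = 1.33333

The angular momentum scales linearly with n.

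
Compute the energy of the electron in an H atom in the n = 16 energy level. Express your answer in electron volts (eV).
-0.053147 eV

The energy levels of a hydrogen-like atom are given by:
E_n = -13.6057 eV / n²

For n = 16:
E_16 = -13.6057 eV / 16²
E_16 = -13.6057 eV / 256
E_16 = -0.053147 eV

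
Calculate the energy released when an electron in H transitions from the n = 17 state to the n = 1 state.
13.559 eV

The energy levels are E_n = -13.6057 eV / n².

Energy at n = 17: E_17 = -13.6057 / 17² = -0.047079 eV
Energy at n = 1: E_1 = -13.6057 / 1² = -13.605700 eV

For emission (electron falling to lower state), the photon energy is:
E_photon = E_17 - E_1 = |-0.047079 - (-13.605700)|
E_photon = 13.559 eV

This energy is carried away by the emitted photon.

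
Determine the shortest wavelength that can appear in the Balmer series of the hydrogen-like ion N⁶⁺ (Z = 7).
7.438899 nm

The series limit corresponds to the transition from n = ∞ to n = 2.
This is the highest energy (shortest wavelength) transition in the Balmer series.

E_∞ = 0 eV
E_2 = -13.6057 × 7² / 2² = -166.66982500 eV

Energy at series limit:
ΔE = E_∞ - E_2 = 0 - (-166.66982500) = 166.66982500 eV
λ = hc/E = 1239.84 eV·nm / 166.66982500 eV = 7.438899 nm

This energy equals the ionization energy from the n = 2 state of N⁶⁺.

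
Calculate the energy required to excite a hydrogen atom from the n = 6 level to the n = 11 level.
0.2655 eV

The energy levels of a hydrogen-like atom are E_n = -13.6057 eV / n².

Energy at n = 6: E_6 = -13.6057 / 6² = -0.3779361 eV
Energy at n = 11: E_11 = -13.6057 / 11² = -0.1124438 eV

The excitation energy is the difference:
ΔE = E_11 - E_6
ΔE = -0.1124438 - (-0.3779361)
ΔE = 0.2655 eV

Since this is positive, energy must be absorbed (photon absorption).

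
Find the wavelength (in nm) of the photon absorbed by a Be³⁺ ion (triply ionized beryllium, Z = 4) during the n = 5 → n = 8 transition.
233.657726 nm

First, find the transition energy using E_n = -13.6057 Z² / n² eV:
E_5 = -13.6057 × 4² / 5² = -8.7076480000 eV
E_8 = -13.6057 × 4² / 8² = -3.4014250000 eV

Photon energy: |ΔE| = |E_8 - E_5| = 5.3062230000 eV

Convert to wavelength using E = hc/λ with hc = 1239.84 eV·nm:
λ = hc/E = 1239.84 eV·nm / 5.3062230000 eV
λ = 233.657726 nm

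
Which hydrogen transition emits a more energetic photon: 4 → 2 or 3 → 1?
3 → 1

Calculate the energy for each transition:

Transition 4 → 2:
ΔE₁ = |E_2 - E_4| = |-13.6057/2² - (-13.6057/4²)|
ΔE₁ = |-3.40142500000 - (-0.85035625000)| = 2.55106875 eV

Transition 3 → 1:
ΔE₂ = |E_1 - E_3| = |-13.6057/1² - (-13.6057/3²)|
ΔE₂ = |-13.60570000000 - (-1.51174444444)| = 12.09395556 eV

Since 12.09395556 eV > 2.55106875 eV, the transition 3 → 1 emits the more energetic photon.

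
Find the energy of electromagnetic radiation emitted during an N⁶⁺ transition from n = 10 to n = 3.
67.409 eV

The energy levels are E_n = -13.6057 Z² eV / n².

Energy at n = 10: E_10 = -13.6057 × 7² / 10² = -6.666793 eV
Energy at n = 3: E_3 = -13.6057 × 7² / 3² = -74.075478 eV

For emission (electron falling to lower state), the photon energy is:
E_photon = E_10 - E_3 = |-6.666793 - (-74.075478)|
E_photon = 67.409 eV

This energy is carried away by the emitted photon.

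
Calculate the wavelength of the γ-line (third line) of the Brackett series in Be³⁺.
135.3091 nm

The lines of a series are numbered from the longest wavelength (smallest ΔE) outward; the third line is the transition from n = n_f + 3 to n_f.
The Brackett series has all transitions ending at n_f = 4.

For Be³⁺ (Z = 4), the third line (γ-line) is the jump from n = 7 to n = 4:
E_7 = -13.6057 × 4² / 7² = -4.44267755 eV
E_4 = -13.6057 × 4² / 4² = -13.60570000 eV
ΔE = E_7 - E_4 = 9.16302245 eV

λ = hc/E = 1239.84 eV·nm / 9.16302245 eV
λ = 135.3091 nm

This is the γ-line of the Brackett series in Be³⁺.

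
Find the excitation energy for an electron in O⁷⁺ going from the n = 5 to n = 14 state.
30.39 eV

The energy levels of a hydrogen-like atom are E_n = -13.6057 Z² eV / n².

Energy at n = 5: E_5 = -13.6057 × 8² / 5² = -34.83059 eV
Energy at n = 14: E_14 = -13.6057 × 8² / 14² = -4.44268 eV

The excitation energy is the difference:
ΔE = E_14 - E_5
ΔE = -4.44268 - (-34.83059)
ΔE = 30.39 eV

Since this is positive, energy must be absorbed (photon absorption).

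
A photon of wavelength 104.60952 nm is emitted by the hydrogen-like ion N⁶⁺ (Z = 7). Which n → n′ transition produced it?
n = 10 → n = 6

First, find the photon energy from the wavelength (hc = 1239.84 eV·nm):
E = hc/λ = 1239.84 eV·nm / 104.60952 nm = 11.852076 eV

The energy levels of N⁶⁺ satisfy E_n = -13.6057 × 7² / n² eV, so an emission n_i → n_f releases
ΔE = 13.6057 × 7² × (1/n_f² − 1/n_i²) eV.

Setting ΔE equal to the photon energy:
1/n_f² − 1/n_i² = 11.852076 / (13.6057 × 7²) = 0.017777777

Since 1/n_i² must be positive, we need 1/n_f² > 0.017777777, i.e. n_f ≤ 7. For each allowed n_f, solve n_i = (1/n_f² − 0.017777777)^(−1/2) and check whether it is a whole number:
  n_f = 1: 1/n_i² = 1.000000000 − 0.017777777 = 0.982222223 → n_i = 1.009  (not an integer) ✗
  n_f = 2: 1/n_i² = 0.250000000 − 0.017777777 = 0.232222223 → n_i = 2.075  (not an integer) ✗
  n_f = 3: 1/n_i² = 0.111111111 − 0.017777777 = 0.093333334 → n_i = 3.273  (not an integer) ✗
  n_f = 4: 1/n_i² = 0.062500000 − 0.017777777 = 0.044722223 → n_i = 4.729  (not an integer) ✗
  n_f = 5: 1/n_i² = 0.040000000 − 0.017777777 = 0.022222223 → n_i = 6.708  (not an integer) ✗
  n_f = 6: 1/n_i² = 0.027777778 − 0.017777777 = 0.010000001 → n_i = 10.000  → integer, n_i = 10 ✓
  n_f = 7: 1/n_i² = 0.020408163 − 0.017777777 = 0.002630386 → n_i = 19.498  (not an integer) ✗

Only n_f = 6 gives an integer upper level, n_i = 10.

The transition is from n = 10 to n = 6 (emission).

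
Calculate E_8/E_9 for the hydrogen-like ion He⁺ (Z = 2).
1.265625

Using E_n = -13.6057 Z² / n² eV with Z = 2:

E_8 = -13.6057 × 2² / 8² = -54.4228 / 64 = -0.850356250 eV
E_9 = -13.6057 × 2² / 9² = -54.4228 / 81 = -0.671886420 eV

The ratio is:
E_8/E_9 = (-0.850356250) / (-0.671886420)
E_8/E_9 = (-54.4228/64) / (-54.4228/81)
E_8/E_9 = 81/64
E_8/E_9 = 1.265625
(Note: the Z² factors cancel in the ratio.)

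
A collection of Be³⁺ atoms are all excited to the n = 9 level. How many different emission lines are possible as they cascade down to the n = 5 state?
10

The electron can occupy levels n = 5, 6, ..., 9 during de-excitation — that is m = 9 - 5 + 1 = 5 distinct levels.

The number of distinct spectral lines equals the number of ways to choose 2 of these m levels (each pair gives one possible emission transition):

Number of lines = m(m-1)/2 = 5×4/2 = 10

These correspond to all possible transitions between the 5 levels:
9 → 8, 9 → 7, 9 → 6, 9 → 5, 8 → 7, 8 → 6, 8 → 5, 7 → 6...

Each transition produces a photon with a unique energy (and thus wavelength). This count does not depend on Z.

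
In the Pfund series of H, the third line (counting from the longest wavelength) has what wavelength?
3738.524 nm

The lines of a series are numbered from the longest wavelength (smallest ΔE) outward; the third line is the transition from n = n_f + 3 to n_f.
The Pfund series has all transitions ending at n_f = 5.

For H, the third line (γ-line) is the jump from n = 8 to n = 5:
E_8 = -13.6057 / 8² = -0.212589063 eV
E_5 = -13.6057 / 5² = -0.544228000 eV
ΔE = E_8 - E_5 = 0.331638937 eV

λ = hc/E = 1239.84 eV·nm / 0.331638937 eV
λ = 3738.524 nm

This is the γ-line of the Pfund series in H.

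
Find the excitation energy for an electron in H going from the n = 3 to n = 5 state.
0.967516 eV

The energy levels of a hydrogen-like atom are E_n = -13.6057 eV / n².

Energy at n = 3: E_3 = -13.6057 / 3² = -1.511744444 eV
Energy at n = 5: E_5 = -13.6057 / 5² = -0.544228000 eV

The excitation energy is the difference:
ΔE = E_5 - E_3
ΔE = -0.544228000 - (-1.511744444)
ΔE = 0.967516 eV

Since this is positive, energy must be absorbed (photon absorption).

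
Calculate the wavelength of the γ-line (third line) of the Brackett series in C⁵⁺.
60.137362 nm

The lines of a series are numbered from the longest wavelength (smallest ΔE) outward; the third line is the transition from n = n_f + 3 to n_f.
The Brackett series has all transitions ending at n_f = 4.

For C⁵⁺ (Z = 6), the third line (γ-line) is the jump from n = 7 to n = 4:
E_7 = -13.6057 × 6² / 7² = -9.99602449 eV
E_4 = -13.6057 × 6² / 4² = -30.61282500 eV
ΔE = E_7 - E_4 = 20.61680051 eV

λ = hc/E = 1239.84 eV·nm / 20.61680051 eV
λ = 60.137362 nm

This is the γ-line of the Brackett series in C⁵⁺.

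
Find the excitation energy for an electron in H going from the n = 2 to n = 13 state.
3.321 eV

The energy levels of a hydrogen-like atom are E_n = -13.6057 eV / n².

Energy at n = 2: E_2 = -13.6057 / 2² = -3.401425 eV
Energy at n = 13: E_13 = -13.6057 / 13² = -0.080507 eV

The excitation energy is the difference:
ΔE = E_13 - E_2
ΔE = -0.080507 - (-3.401425)
ΔE = 3.321 eV

Since this is positive, energy must be absorbed (photon absorption).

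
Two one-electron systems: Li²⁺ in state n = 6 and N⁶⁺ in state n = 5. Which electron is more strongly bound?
N⁶⁺ at n = 5 (E = -26.6672 eV)

Using E_n = -13.6057 Z² / n² eV:

Li²⁺ (Z = 3) at n = 6:
E = -13.6057 × 3² / 6² = -13.6057 × 9 / 36 = -3.4014250 eV

N⁶⁺ (Z = 7) at n = 5:
E = -13.6057 × 7² / 5² = -13.6057 × 49 / 25 = -26.6671720 eV

Since -26.6671720 eV < -3.4014250 eV,
N⁶⁺ at n = 5 is more tightly bound (requires more energy to ionize).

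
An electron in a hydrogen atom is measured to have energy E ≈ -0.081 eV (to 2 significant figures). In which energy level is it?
n = 13

The exact energy levels follow E_n = -13.6057 eV / n².

The measured value (-0.081 eV) is reported to only 2 significant figures, so we must test candidate n values and see which one matches to that precision.

Candidate energies:
  n = 11:  E = -13.6057/11² = -0.11244 eV
  n = 12:  E = -13.6057/12² = -0.09448 eV
  n = 13:  E = -13.6057/13² = -0.08051 eV  ← matches
  n = 14:  E = -13.6057/14² = -0.06942 eV
  n = 15:  E = -13.6057/15² = -0.06047 eV

Checking against the measurement of -0.081 eV (2 sig figs), only n = 13 agrees:
E_13 = -0.08051 eV, which rounds to -0.081 eV ✓

Therefore n = 13.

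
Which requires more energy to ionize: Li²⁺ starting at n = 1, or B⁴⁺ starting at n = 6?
Li²⁺ at n = 1 (E = -122.451300 eV)

Using E_n = -13.6057 Z² / n² eV:

Li²⁺ (Z = 3) at n = 1:
E = -13.6057 × 3² / 1² = -13.6057 × 9 / 1 = -122.451300000 eV

B⁴⁺ (Z = 5) at n = 6:
E = -13.6057 × 5² / 6² = -13.6057 × 25 / 36 = -9.448402778 eV

Since -122.451300000 eV < -9.448402778 eV,
Li²⁺ at n = 1 is more tightly bound (requires more energy to ionize).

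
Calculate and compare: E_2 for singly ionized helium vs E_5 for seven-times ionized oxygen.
O⁷⁺ at n = 5 (E = -34.831 eV)

Using E_n = -13.6057 Z² / n² eV:

He⁺ (Z = 2) at n = 2:
E = -13.6057 × 2² / 2² = -13.6057 × 4 / 4 = -13.605700 eV

O⁷⁺ (Z = 8) at n = 5:
E = -13.6057 × 8² / 5² = -13.6057 × 64 / 25 = -34.830592 eV

Since -34.830592 eV < -13.605700 eV,
O⁷⁺ at n = 5 is more tightly bound (requires more energy to ionize).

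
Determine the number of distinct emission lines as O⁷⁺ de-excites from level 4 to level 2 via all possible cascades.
3

The electron can occupy levels n = 2, 3, ..., 4 during de-excitation — that is m = 4 - 2 + 1 = 3 distinct levels.

The number of distinct spectral lines equals the number of ways to choose 2 of these m levels (each pair gives one possible emission transition):

Number of lines = m(m-1)/2 = 3×2/2 = 3

These correspond to all possible transitions between the 3 levels:
4 → 3, 4 → 2, 3 → 2

Each transition produces a photon with a unique energy (and thus wavelength). This count does not depend on Z.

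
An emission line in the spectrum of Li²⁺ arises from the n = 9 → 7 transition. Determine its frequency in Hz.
2.3872e+14 Hz

First, find the transition energy:
E_9 = -13.6057 × 3² / 9² = -1.51174444 eV
E_7 = -13.6057 × 3² / 7² = -2.49900612 eV
|ΔE| = |E_7 - E_9| = 0.98726168 eV

Convert to Joules: E = 0.98726168 eV × (1.602177 × 10⁻¹⁹ J/eV) = 1.581768e-19 J

Using E = hf:
f = E/h = 1.581768e-19 J / (6.62607 × 10⁻³⁴ J·s)
f = 2.3872e+14 Hz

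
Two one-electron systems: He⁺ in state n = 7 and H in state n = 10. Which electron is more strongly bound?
He⁺ at n = 7 (E = -1.111 eV)

Using E_n = -13.6057 Z² / n² eV:

He⁺ (Z = 2) at n = 7:
E = -13.6057 × 2² / 7² = -13.6057 × 4 / 49 = -1.110669 eV

H (Z = 1) at n = 10:
E = -13.6057 × 1² / 10² = -13.6057 × 1 / 100 = -0.136057 eV

Since -1.110669 eV < -0.136057 eV,
He⁺ at n = 7 is more tightly bound (requires more energy to ionize).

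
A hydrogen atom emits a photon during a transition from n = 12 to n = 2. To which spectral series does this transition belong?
Balmer series

The spectral series in hydrogen are named based on the final (lower) energy level:
- Lyman series: n_final = 1 (ultraviolet)
- Balmer series: n_final = 2 (visible/near-UV)
- Paschen series: n_final = 3 (infrared)
- Brackett series: n_final = 4 (infrared)
- Pfund series: n_final = 5 (far infrared)

Since this transition ends at n = 2, it belongs to the Balmer series.

For reference, this 12 → 2 line has photon energy
ΔE = 13.6057 eV × (1/2² - 1/12²) = 3.306941 eV,
corresponding to wavelength λ = hc/ΔE = 1239.84 eV·nm / 3.306941 eV = 374.92 nm in the visible/near-UV region.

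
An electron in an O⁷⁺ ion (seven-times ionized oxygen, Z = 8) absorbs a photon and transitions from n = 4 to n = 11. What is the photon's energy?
47.2264 eV

The energy levels of a hydrogen-like atom are E_n = -13.6057 Z² eV / n².

Energy at n = 4: E_4 = -13.6057 × 8² / 4² = -54.4228000 eV
Energy at n = 11: E_11 = -13.6057 × 8² / 11² = -7.1964033 eV

The excitation energy is the difference:
ΔE = E_11 - E_4
ΔE = -7.1964033 - (-54.4228000)
ΔE = 47.2264 eV

Since this is positive, energy must be absorbed (photon absorption).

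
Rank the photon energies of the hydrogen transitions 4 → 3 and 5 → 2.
5 → 2

Calculate the energy for each transition:

Transition 4 → 3:
ΔE₁ = |E_3 - E_4| = |-13.6057/3² - (-13.6057/4²)|
ΔE₁ = |-1.51174444444 - (-0.85035625000)| = 0.66138819 eV

Transition 5 → 2:
ΔE₂ = |E_2 - E_5| = |-13.6057/2² - (-13.6057/5²)|
ΔE₂ = |-3.40142500000 - (-0.54422800000)| = 2.85719700 eV

Since 2.85719700 eV > 0.66138819 eV, the transition 5 → 2 emits the more energetic photon.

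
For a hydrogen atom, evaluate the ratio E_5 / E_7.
1.96

Using E_n = -13.6057 Z² / n² eV with Z = 1:

E_5 = -13.6057 / 5² = -13.6057 / 25 = -0.54422800 eV
E_7 = -13.6057 / 7² = -13.6057 / 49 = -0.27766735 eV

The ratio is:
E_5/E_7 = (-0.54422800) / (-0.27766735)
E_5/E_7 = (-13.6057/25) / (-13.6057/49)
E_5/E_7 = 49/25
E_5/E_7 = 1.96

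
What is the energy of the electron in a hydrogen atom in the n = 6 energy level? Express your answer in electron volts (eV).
-0.377936 eV

The energy levels of a hydrogen-like atom are given by:
E_n = -13.6057 eV / n²

For n = 6:
E_6 = -13.6057 eV / 6²
E_6 = -13.6057 eV / 36
E_6 = -0.377936 eV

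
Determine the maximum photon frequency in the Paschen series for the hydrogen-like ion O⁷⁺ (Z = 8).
2.3394e+16 Hz

The series limit corresponds to the transition from n = ∞ to n = 3.
This is the highest energy (shortest wavelength) transition in the Paschen series.

E_∞ = 0 eV
E_3 = -13.6057 × 8² / 3² = -96.751644 eV

Energy at series limit:
ΔE = E_∞ - E_3 = 0 - (-96.751644) = 96.751644 eV
E = 96.751644 eV × (1.602177 × 10⁻¹⁹ J/eV) = 1.550133e-17 J
f = E/h = 1.550133e-17 J / (6.62607 × 10⁻³⁴ J·s) = 2.3394e+16 Hz

This energy equals the ionization energy from the n = 3 state of O⁷⁺.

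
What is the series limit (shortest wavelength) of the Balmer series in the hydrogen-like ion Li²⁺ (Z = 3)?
40.5007 nm

The series limit corresponds to the transition from n = ∞ to n = 2.
This is the highest energy (shortest wavelength) transition in the Balmer series.

E_∞ = 0 eV
E_2 = -13.6057 × 3² / 2² = -30.612825 eV

Energy at series limit:
ΔE = E_∞ - E_2 = 0 - (-30.612825) = 30.612825 eV
λ = hc/E = 1239.84 eV·nm / 30.612825 eV = 40.5007 nm

This energy equals the ionization energy from the n = 2 state of Li²⁺.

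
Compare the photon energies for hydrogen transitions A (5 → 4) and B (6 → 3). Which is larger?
6 → 3

Calculate the energy for each transition:

Transition 5 → 4:
ΔE₁ = |E_4 - E_5| = |-13.6057/4² - (-13.6057/5²)|
ΔE₁ = |-0.85035625 - (-0.54422800)| = 0.30613 eV

Transition 6 → 3:
ΔE₂ = |E_3 - E_6| = |-13.6057/3² - (-13.6057/6²)|
ΔE₂ = |-1.51174444 - (-0.37793611)| = 1.13381 eV

Since 1.13381 eV > 0.30613 eV, the transition 6 → 3 emits the more energetic photon.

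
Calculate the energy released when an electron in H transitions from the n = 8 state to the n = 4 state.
0.637767 eV

The energy levels are E_n = -13.6057 eV / n².

Energy at n = 8: E_8 = -13.6057 / 8² = -0.212589063 eV
Energy at n = 4: E_4 = -13.6057 / 4² = -0.850356250 eV

For emission (electron falling to lower state), the photon energy is:
E_photon = E_8 - E_4 = |-0.212589063 - (-0.850356250)|
E_photon = 0.637767 eV

This energy is carried away by the emitted photon.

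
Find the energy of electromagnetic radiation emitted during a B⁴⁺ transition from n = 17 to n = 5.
12.4287 eV

The energy levels are E_n = -13.6057 Z² eV / n².

Energy at n = 17: E_17 = -13.6057 × 5² / 17² = -1.1769637 eV
Energy at n = 5: E_5 = -13.6057 × 5² / 5² = -13.6057000 eV

For emission (electron falling to lower state), the photon energy is:
E_photon = E_17 - E_5 = |-1.1769637 - (-13.6057000)|
E_photon = 12.4287 eV

This energy is carried away by the emitted photon.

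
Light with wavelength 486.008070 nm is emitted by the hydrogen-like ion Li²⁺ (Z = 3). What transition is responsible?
n = 12 → n = 6

First, find the photon energy from the wavelength (hc = 1239.84 eV·nm):
E = hc/λ = 1239.84 eV·nm / 486.008070 nm = 2.5510688 eV

The energy levels of Li²⁺ satisfy E_n = -13.6057 × 3² / n² eV, so an emission n_i → n_f releases
ΔE = 13.6057 × 3² × (1/n_f² − 1/n_i²) eV.

Setting ΔE equal to the photon energy:
1/n_f² − 1/n_i² = 2.5510688 / (13.6057 × 3²) = 0.020833334

Since 1/n_i² must be positive, we need 1/n_f² > 0.020833334, i.e. n_f ≤ 6. For each allowed n_f, solve n_i = (1/n_f² − 0.020833334)^(−1/2) and check whether it is a whole number:
  n_f = 1: 1/n_i² = 1.000000000 − 0.020833334 = 0.979166666 → n_i = 1.011  (not an integer) ✗
  n_f = 2: 1/n_i² = 0.250000000 − 0.020833334 = 0.229166666 → n_i = 2.089  (not an integer) ✗
  n_f = 3: 1/n_i² = 0.111111111 − 0.020833334 = 0.090277777 → n_i = 3.328  (not an integer) ✗
  n_f = 4: 1/n_i² = 0.062500000 − 0.020833334 = 0.041666666 → n_i = 4.899  (not an integer) ✗
  n_f = 5: 1/n_i² = 0.040000000 − 0.020833334 = 0.019166666 → n_i = 7.223  (not an integer) ✗
  n_f = 6: 1/n_i² = 0.027777778 − 0.020833334 = 0.006944444 → n_i = 12.000  → integer, n_i = 12 ✓

Only n_f = 6 gives an integer upper level, n_i = 12.

The transition is from n = 12 to n = 6 (emission).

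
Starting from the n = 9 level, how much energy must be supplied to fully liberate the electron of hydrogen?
0.168 eV

The ionization energy is the energy needed to remove the electron completely (n → ∞).

For hydrogen, E_n = -13.6057 eV / n².

At n = 9: E_9 = -13.6057 / 9² = -0.167972 eV
At n = ∞: E_∞ = 0 eV

Ionization energy = E_∞ - E_9 = 0 - (-0.167972) = 0.167972 eV
Ionization energy ≈ 0.168 eV

This is also called the binding energy of the electron in state n = 9.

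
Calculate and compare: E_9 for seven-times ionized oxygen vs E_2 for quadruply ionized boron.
B⁴⁺ at n = 2 (E = -85.035625 eV)

Using E_n = -13.6057 Z² / n² eV:

O⁷⁺ (Z = 8) at n = 9:
E = -13.6057 × 8² / 9² = -13.6057 × 64 / 81 = -10.750182716 eV

B⁴⁺ (Z = 5) at n = 2:
E = -13.6057 × 5² / 2² = -13.6057 × 25 / 4 = -85.035625000 eV

Since -85.035625000 eV < -10.750182716 eV,
B⁴⁺ at n = 2 is more tightly bound (requires more energy to ionize).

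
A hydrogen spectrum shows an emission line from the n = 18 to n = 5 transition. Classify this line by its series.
Pfund series

The spectral series in hydrogen are named based on the final (lower) energy level:
- Lyman series: n_final = 1 (ultraviolet)
- Balmer series: n_final = 2 (visible/near-UV)
- Paschen series: n_final = 3 (infrared)
- Brackett series: n_final = 4 (infrared)
- Pfund series: n_final = 5 (far infrared)

Since this transition ends at n = 5, it belongs to the Pfund series.

For reference, this 18 → 5 line has photon energy
ΔE = 13.6057 eV × (1/5² - 1/18²) = 0.502235099 eV,
corresponding to wavelength λ = hc/ΔE = 1239.84 eV·nm / 0.502235099 eV = 2468.645 nm in the far infrared region.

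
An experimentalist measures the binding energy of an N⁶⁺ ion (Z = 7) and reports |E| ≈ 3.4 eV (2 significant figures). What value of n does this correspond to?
n = 14

The exact energy levels follow E_n = -13.6057 Z² / n² eV with Z = 7.

The measured value (-3.4 eV) is reported to only 2 significant figures, so we must test candidate n values and see which one matches to that precision.

Candidate energies:
  n = 12:  E = -13.6057 × 7² / 12² = -4.62972 eV
  n = 13:  E = -13.6057 × 7² / 13² = -3.94485 eV
  n = 14:  E = -13.6057 × 7² / 14² = -3.40143 eV  ← matches
  n = 15:  E = -13.6057 × 7² / 15² = -2.96302 eV
  n = 16:  E = -13.6057 × 7² / 16² = -2.60422 eV

Checking against the measurement of -3.4 eV (2 sig figs), only n = 14 agrees:
E_14 = -3.40143 eV, which rounds to -3.4 eV ✓

Therefore n = 14.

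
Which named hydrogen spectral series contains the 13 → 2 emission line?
Balmer series

The spectral series in hydrogen are named based on the final (lower) energy level:
- Lyman series: n_final = 1 (ultraviolet)
- Balmer series: n_final = 2 (visible/near-UV)
- Paschen series: n_final = 3 (infrared)
- Brackett series: n_final = 4 (infrared)
- Pfund series: n_final = 5 (far infrared)

Since this transition ends at n = 2, it belongs to the Balmer series.

For reference, this 13 → 2 line has photon energy
ΔE = 13.6057 eV × (1/2² - 1/13²) = 3.3209179 eV,
corresponding to wavelength λ = hc/ΔE = 1239.84 eV·nm / 3.3209179 eV = 373.343 nm in the visible/near-UV region.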